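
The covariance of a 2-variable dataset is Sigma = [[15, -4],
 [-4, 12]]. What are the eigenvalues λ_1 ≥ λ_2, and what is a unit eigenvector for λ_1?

Step 1 — characteristic polynomial of 2×2 Sigma:
  det(Sigma - λI) = λ² - trace · λ + det = 0.
  trace = 15 + 12 = 27, det = 15·12 - (-4)² = 164.
Step 2 — discriminant:
  Δ = trace² - 4·det = 729 - 656 = 73.
Step 3 — eigenvalues:
  λ = (trace ± √Δ)/2 = (27 ± 8.544)/2,
  λ_1 = 17.772,  λ_2 = 9.228.

Step 4 — unit eigenvector for λ_1: solve (Sigma - λ_1 I)v = 0. First row:
  (15 - 17.772)·v_x + (-4)·v_y = 0, i.e. (-2.772)·v_x + (-4)·v_y = 0,
  so v ∝ (b, λ_1 - a) = (-4, 2.772); multiply by -1 so the first entry is positive: u = (4, -2.772).
  ||u|| = √((4)² + (-2.772)²) = √(23.684) ≈ 4.8666,
  v_1 = u/||u|| ≈ (0.8219, -0.5696) (||v_1|| = 1).

λ_1 = 17.772,  λ_2 = 9.228;  v_1 ≈ (0.8219, -0.5696)


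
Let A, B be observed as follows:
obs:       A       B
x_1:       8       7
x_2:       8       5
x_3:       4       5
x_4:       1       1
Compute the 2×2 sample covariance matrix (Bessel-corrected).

Step 1 — column means:
  mean(A) = (8 + 8 + 4 + 1) / 4 = 21/4 = 5.25
  mean(B) = (7 + 5 + 5 + 1) / 4 = 18/4 = 4.5

Step 2 — sample covariance S[i,j] = (1/(n-1)) · Σ_k (x_{k,i} - mean_i) · (x_{k,j} - mean_j), with n-1 = 3.
  S[A,A] = ((2.75)·(2.75) + (2.75)·(2.75) + (-1.25)·(-1.25) + (-4.25)·(-4.25)) / 3 = 34.75/3 = 11.5833
  S[A,B] = ((2.75)·(2.5) + (2.75)·(0.5) + (-1.25)·(0.5) + (-4.25)·(-3.5)) / 3 = 22.5/3 = 7.5
  S[B,B] = ((2.5)·(2.5) + (0.5)·(0.5) + (0.5)·(0.5) + (-3.5)·(-3.5)) / 3 = 19/3 = 6.3333

S is symmetric (S[j,i] = S[i,j]). Assembling:

S = [[11.5833, 7.5],
 [7.5, 6.3333]]


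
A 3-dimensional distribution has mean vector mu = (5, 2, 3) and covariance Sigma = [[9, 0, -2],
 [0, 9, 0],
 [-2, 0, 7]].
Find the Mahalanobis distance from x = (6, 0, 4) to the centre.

Step 1 — centre the observation: (x - mu) = (1, -2, 1).

Step 2 — invert Sigma (cofactor / det for 3×3, or solve directly):
  Sigma^{-1} = [[0.1186, 0, 0.0339],
 [0, 0.1111, 0],
 [0.0339, 0, 0.1525]].

Step 3 — form the quadratic (x - mu)^T · Sigma^{-1} · (x - mu):
  Sigma^{-1} · (x - mu) = (0.1525, -0.2222, 0.1864).
  (x - mu)^T · [Sigma^{-1} · (x - mu)] = (1)·(0.1525) + (-2)·(-0.2222) + (1)·(0.1864) = 0.7834.

Step 4 — take square root: d = √(0.7834) ≈ 0.8851.

d(x, mu) = √(0.7834) ≈ 0.8851


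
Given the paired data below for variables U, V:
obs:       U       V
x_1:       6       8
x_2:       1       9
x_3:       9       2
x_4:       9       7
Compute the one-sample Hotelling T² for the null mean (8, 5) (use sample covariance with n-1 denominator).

Step 1 — sample mean vector:
  mean(U) = (6 + 1 + 9 + 9) / 4 = 25/4 = 6.25
  mean(V) = (8 + 9 + 2 + 7) / 4 = 26/4 = 6.5
  x̄ = (6.25, 6.5),  deviation x̄ - mu_0 = (6.25, 6.5) - (8, 5) = (-1.75, 1.5).

Step 2 — sample covariance matrix, S[i,j] = (1/(n-1)) · Σ_k (x_{k,i} - mean_i) · (x_{k,j} - mean_j), divisor n-1 = 3:
  S[U,U] = ((-0.25)·(-0.25) + (-5.25)·(-5.25) + (2.75)·(2.75) + (2.75)·(2.75)) / 3 = 42.75/3 = 14.25
  S[U,V] = ((-0.25)·(1.5) + (-5.25)·(2.5) + (2.75)·(-4.5) + (2.75)·(0.5)) / 3 = -24.5/3 = -8.1667
  S[V,V] = ((1.5)·(1.5) + (2.5)·(2.5) + (-4.5)·(-4.5) + (0.5)·(0.5)) / 3 = 29/3 = 9.6667
  S = [[14.25, -8.1667],
 [-8.1667, 9.6667]].

Step 3 — invert S. det(S) = 14.25·9.6667 - (-8.1667)² = 71.0556.
  S^{-1} = (1/det) · [[d, -b], [-b, a]] = [[0.136, 0.1149],
 [0.1149, 0.2005]].

Step 4 — quadratic form (x̄ - mu_0)^T · S^{-1} · (x̄ - mu_0):
  S^{-1} · (x̄ - mu_0) = (-0.0657, 0.0997),
  (x̄ - mu_0)^T · [...] = (-1.75)·(-0.0657) + (1.5)·(0.0997) = 0.2645.

Step 5 — scale by n: T² = 4 · 0.2645 = 1.0579.

T² ≈ 1.0579


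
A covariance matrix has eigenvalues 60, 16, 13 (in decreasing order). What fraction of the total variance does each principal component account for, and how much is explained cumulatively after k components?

Step 1 — total variance = trace(Sigma) = Σ λ_i = 60 + 16 + 13 = 89.

Step 2 — fraction explained by component i = λ_i / Σ λ:
  PC1: 60/89 = 0.6742
  PC2: 16/89 = 0.1798
  PC3: 13/89 = 0.1461

Step 3 — cumulative fraction after k components = (λ_1 + ... + λ_k) / Σ λ:
  k = 1: 60/89 = 0.6742
  k = 2: (60 + 16)/89 = 76/89 = 0.8539
  k = 3: (60 + 16 + 13)/89 = 89/89 = 1

Summary (fraction, with percent):

explained: PC1 0.6742 (67.42%), PC2 0.1798 (17.98%), PC3 0.1461 (14.61%);  cumulative: 0.6742, 0.8539, 1


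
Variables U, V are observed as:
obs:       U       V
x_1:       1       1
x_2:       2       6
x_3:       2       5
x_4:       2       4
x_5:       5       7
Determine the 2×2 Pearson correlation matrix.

Step 1 — column means:
  mean(U) = (1 + 2 + 2 + 2 + 5) / 5 = 12/5 = 2.4
  mean(V) = (1 + 6 + 5 + 4 + 7) / 5 = 23/5 = 4.6

Step 2 — sample variances and covariances s[i,j] = (1/(n-1)) · Σ_k (x_{k,i} - mean_i) · (x_{k,j} - mean_j), with n-1 = 4:
  s[U,U] = ((-1.4)·(-1.4) + (-0.4)·(-0.4) + (-0.4)·(-0.4) + (-0.4)·(-0.4) + (2.6)·(2.6)) / 4 = 9.2/4 = 2.3
  s[U,V] = ((-1.4)·(-3.6) + (-0.4)·(1.4) + (-0.4)·(0.4) + (-0.4)·(-0.6) + (2.6)·(2.4)) / 4 = 10.8/4 = 2.7
  s[V,V] = ((-3.6)·(-3.6) + (1.4)·(1.4) + (0.4)·(0.4) + (-0.6)·(-0.6) + (2.4)·(2.4)) / 4 = 21.2/4 = 5.3
  Sample standard deviations s_i = √(s[i,i]):
  s(U) = √(2.3) = 1.5166
  s(V) = √(5.3) = 2.3022

Step 3 — r_{ij} = s_{ij} / (s_i · s_j):
  r[U,U] = 1 (diagonal).
  r[U,V] = 2.7 / (1.5166 · 2.3022) = 2.7 / 3.4914 = 0.7733
  r[V,V] = 1 (diagonal).

R is symmetric with unit diagonal. Assembling:

R = [[1, 0.7733],
 [0.7733, 1]]


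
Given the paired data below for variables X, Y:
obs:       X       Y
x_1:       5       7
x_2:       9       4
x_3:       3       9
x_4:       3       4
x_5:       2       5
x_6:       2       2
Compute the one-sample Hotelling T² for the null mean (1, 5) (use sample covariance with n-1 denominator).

Step 1 — sample mean vector:
  mean(X) = (5 + 9 + 3 + 3 + 2 + 2) / 6 = 24/6 = 4
  mean(Y) = (7 + 4 + 9 + 4 + 5 + 2) / 6 = 31/6 = 5.1667
  x̄ = (4, 5.1667),  deviation x̄ - mu_0 = (4, 5.1667) - (1, 5) = (3, 0.1667).

Step 2 — sample covariance matrix, S[i,j] = (1/(n-1)) · Σ_k (x_{k,i} - mean_i) · (x_{k,j} - mean_j), divisor n-1 = 5:
  S[X,X] = ((1)·(1) + (5)·(5) + (-1)·(-1) + (-1)·(-1) + (-2)·(-2) + (-2)·(-2)) / 5 = 36/5 = 7.2
  S[X,Y] = ((1)·(1.8333) + (5)·(-1.1667) + (-1)·(3.8333) + (-1)·(-1.1667) + (-2)·(-0.1667) + (-2)·(-3.1667)) / 5 = 0/5 = 0
  S[Y,Y] = ((1.8333)·(1.8333) + (-1.1667)·(-1.1667) + (3.8333)·(3.8333) + (-1.1667)·(-1.1667) + (-0.1667)·(-0.1667) + (-3.1667)·(-3.1667)) / 5 = 30.8333/5 = 6.1667
  S = [[7.2, 0],
 [0, 6.1667]].

Step 3 — invert S. det(S) = 7.2·6.1667 - (0)² = 44.4.
  S^{-1} = (1/det) · [[d, -b], [-b, a]] = [[0.1389, 0],
 [0, 0.1622]].

Step 4 — quadratic form (x̄ - mu_0)^T · S^{-1} · (x̄ - mu_0):
  S^{-1} · (x̄ - mu_0) = (0.4167, 0.027),
  (x̄ - mu_0)^T · [...] = (3)·(0.4167) + (0.1667)·(0.027) = 1.2545.

Step 5 — scale by n: T² = 6 · 1.2545 = 7.527.

T² ≈ 7.527


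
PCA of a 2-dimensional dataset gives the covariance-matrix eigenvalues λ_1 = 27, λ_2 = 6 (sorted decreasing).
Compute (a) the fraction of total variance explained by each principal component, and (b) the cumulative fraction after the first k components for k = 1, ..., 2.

Step 1 — total variance = trace(Sigma) = Σ λ_i = 27 + 6 = 33.

Step 2 — fraction explained by component i = λ_i / Σ λ:
  PC1: 27/33 = 0.8182
  PC2: 6/33 = 0.1818

Step 3 — cumulative fraction after k components = (λ_1 + ... + λ_k) / Σ λ:
  k = 1: 27/33 = 0.8182
  k = 2: (27 + 6)/33 = 33/33 = 1

Summary (fraction, with percent):

explained: PC1 0.8182 (81.82%), PC2 0.1818 (18.18%);  cumulative: 0.8182, 1


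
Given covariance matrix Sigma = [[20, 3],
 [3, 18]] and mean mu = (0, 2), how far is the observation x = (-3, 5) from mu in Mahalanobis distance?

Step 1 — centre the observation: (x - mu) = (-3, 3).

Step 2 — invert Sigma. det(Sigma) = 20·18 - (3)² = 351.
  Sigma^{-1} = (1/det) · [[d, -b], [-b, a]] = [[0.0513, -0.0085],
 [-0.0085, 0.057]].

Step 3 — form the quadratic (x - mu)^T · Sigma^{-1} · (x - mu):
  Sigma^{-1} · (x - mu) = (-0.1795, 0.1966).
  (x - mu)^T · [Sigma^{-1} · (x - mu)] = (-3)·(-0.1795) + (3)·(0.1966) = 1.1282.

Step 4 — take square root: d = √(1.1282) ≈ 1.0622.

d(x, mu) = √(1.1282) ≈ 1.0622


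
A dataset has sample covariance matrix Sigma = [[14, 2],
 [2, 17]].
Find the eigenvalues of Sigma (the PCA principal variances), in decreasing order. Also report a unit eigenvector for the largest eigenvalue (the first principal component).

Step 1 — characteristic polynomial of 2×2 Sigma:
  det(Sigma - λI) = λ² - trace · λ + det = 0.
  trace = 14 + 17 = 31, det = 14·17 - (2)² = 234.
Step 2 — discriminant:
  Δ = trace² - 4·det = 961 - 936 = 25.
Step 3 — eigenvalues:
  λ = (trace ± √Δ)/2 = (31 ± 5)/2,
  λ_1 = 18,  λ_2 = 13.

Step 4 — unit eigenvector for λ_1: solve (Sigma - λ_1 I)v = 0. First row:
  (14 - 18)·v_x + (2)·v_y = 0, i.e. (-4)·v_x + (2)·v_y = 0,
  so v ∝ (b, λ_1 - a) = (2, 4) = u.
  ||u|| = √((2)² + (4)²) = √(20) ≈ 4.4721,
  v_1 = u/||u|| ≈ (0.4472, 0.8944) (||v_1|| = 1).

λ_1 = 18,  λ_2 = 13;  v_1 ≈ (0.4472, 0.8944)


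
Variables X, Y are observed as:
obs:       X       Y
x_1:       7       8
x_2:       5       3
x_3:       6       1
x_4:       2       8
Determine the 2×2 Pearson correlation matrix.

Step 1 — column means:
  mean(X) = (7 + 5 + 6 + 2) / 4 = 20/4 = 5
  mean(Y) = (8 + 3 + 1 + 8) / 4 = 20/4 = 5

Step 2 — sample variances and covariances s[i,j] = (1/(n-1)) · Σ_k (x_{k,i} - mean_i) · (x_{k,j} - mean_j), with n-1 = 3:
  s[X,X] = ((2)·(2) + (0)·(0) + (1)·(1) + (-3)·(-3)) / 3 = 14/3 = 4.6667
  s[X,Y] = ((2)·(3) + (0)·(-2) + (1)·(-4) + (-3)·(3)) / 3 = -7/3 = -2.3333
  s[Y,Y] = ((3)·(3) + (-2)·(-2) + (-4)·(-4) + (3)·(3)) / 3 = 38/3 = 12.6667
  Sample standard deviations s_i = √(s[i,i]):
  s(X) = √(4.6667) = 2.1602
  s(Y) = √(12.6667) = 3.559

Step 3 — r_{ij} = s_{ij} / (s_i · s_j):
  r[X,X] = 1 (diagonal).
  r[X,Y] = -2.3333 / (2.1602 · 3.559) = -2.3333 / 7.6884 = -0.3035
  r[Y,Y] = 1 (diagonal).

R is symmetric with unit diagonal. Assembling:

R = [[1, -0.3035],
 [-0.3035, 1]]


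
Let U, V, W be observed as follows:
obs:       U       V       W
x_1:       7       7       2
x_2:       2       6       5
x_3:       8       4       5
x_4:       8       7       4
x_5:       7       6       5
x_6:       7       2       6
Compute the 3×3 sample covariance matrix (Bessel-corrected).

Step 1 — column means:
  mean(U) = (7 + 2 + 8 + 8 + 7 + 7) / 6 = 39/6 = 6.5
  mean(V) = (7 + 6 + 4 + 7 + 6 + 2) / 6 = 32/6 = 5.3333
  mean(W) = (2 + 5 + 5 + 4 + 5 + 6) / 6 = 27/6 = 4.5

Step 2 — sample covariance S[i,j] = (1/(n-1)) · Σ_k (x_{k,i} - mean_i) · (x_{k,j} - mean_j), with n-1 = 5.
  S[U,U] = ((0.5)·(0.5) + (-4.5)·(-4.5) + (1.5)·(1.5) + (1.5)·(1.5) + (0.5)·(0.5) + (0.5)·(0.5)) / 5 = 25.5/5 = 5.1
  S[U,V] = ((0.5)·(1.6667) + (-4.5)·(0.6667) + (1.5)·(-1.3333) + (1.5)·(1.6667) + (0.5)·(0.6667) + (0.5)·(-3.3333)) / 5 = -3/5 = -0.6
  S[U,W] = ((0.5)·(-2.5) + (-4.5)·(0.5) + (1.5)·(0.5) + (1.5)·(-0.5) + (0.5)·(0.5) + (0.5)·(1.5)) / 5 = -2.5/5 = -0.5
  S[V,V] = ((1.6667)·(1.6667) + (0.6667)·(0.6667) + (-1.3333)·(-1.3333) + (1.6667)·(1.6667) + (0.6667)·(0.6667) + (-3.3333)·(-3.3333)) / 5 = 19.3333/5 = 3.8667
  S[V,W] = ((1.6667)·(-2.5) + (0.6667)·(0.5) + (-1.3333)·(0.5) + (1.6667)·(-0.5) + (0.6667)·(0.5) + (-3.3333)·(1.5)) / 5 = -10/5 = -2
  S[W,W] = ((-2.5)·(-2.5) + (0.5)·(0.5) + (0.5)·(0.5) + (-0.5)·(-0.5) + (0.5)·(0.5) + (1.5)·(1.5)) / 5 = 9.5/5 = 1.9

S is symmetric (S[j,i] = S[i,j]). Assembling:

S = [[5.1, -0.6, -0.5],
 [-0.6, 3.8667, -2],
 [-0.5, -2, 1.9]]


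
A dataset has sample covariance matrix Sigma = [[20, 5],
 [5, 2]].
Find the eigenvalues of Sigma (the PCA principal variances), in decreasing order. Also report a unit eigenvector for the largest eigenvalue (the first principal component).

Step 1 — characteristic polynomial of 2×2 Sigma:
  det(Sigma - λI) = λ² - trace · λ + det = 0.
  trace = 20 + 2 = 22, det = 20·2 - (5)² = 15.
Step 2 — discriminant:
  Δ = trace² - 4·det = 484 - 60 = 424.
Step 3 — eigenvalues:
  λ = (trace ± √Δ)/2 = (22 ± 20.5913)/2,
  λ_1 = 21.2956,  λ_2 = 0.7044.

Step 4 — unit eigenvector for λ_1: solve (Sigma - λ_1 I)v = 0. First row:
  (20 - 21.2956)·v_x + (5)·v_y = 0, i.e. (-1.2956)·v_x + (5)·v_y = 0,
  so v ∝ (b, λ_1 - a) = (5, 1.2956) = u.
  ||u|| = √((5)² + (1.2956)²) = √(26.6787) ≈ 5.1651,
  v_1 = u/||u|| ≈ (0.968, 0.2508) (||v_1|| = 1).

λ_1 = 21.2956,  λ_2 = 0.7044;  v_1 ≈ (0.968, 0.2508)


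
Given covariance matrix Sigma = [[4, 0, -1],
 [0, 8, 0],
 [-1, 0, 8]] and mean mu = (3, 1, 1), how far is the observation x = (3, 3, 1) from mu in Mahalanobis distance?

Step 1 — centre the observation: (x - mu) = (0, 2, 0).

Step 2 — invert Sigma (cofactor / det for 3×3, or solve directly):
  Sigma^{-1} = [[0.2581, 0, 0.0323],
 [0, 0.125, 0],
 [0.0323, 0, 0.129]].

Step 3 — form the quadratic (x - mu)^T · Sigma^{-1} · (x - mu):
  Sigma^{-1} · (x - mu) = (0, 0.25, 0).
  (x - mu)^T · [Sigma^{-1} · (x - mu)] = (0)·(0) + (2)·(0.25) + (0)·(0) = 0.5.

Step 4 — take square root: d = √(0.5) ≈ 0.7071.

d(x, mu) = √(0.5) ≈ 0.7071


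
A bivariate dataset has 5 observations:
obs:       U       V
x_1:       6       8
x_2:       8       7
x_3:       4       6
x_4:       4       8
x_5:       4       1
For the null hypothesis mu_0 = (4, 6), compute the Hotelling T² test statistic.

Step 1 — sample mean vector:
  mean(U) = (6 + 8 + 4 + 4 + 4) / 5 = 26/5 = 5.2
  mean(V) = (8 + 7 + 6 + 8 + 1) / 5 = 30/5 = 6
  x̄ = (5.2, 6),  deviation x̄ - mu_0 = (5.2, 6) - (4, 6) = (1.2, 0).

Step 2 — sample covariance matrix, S[i,j] = (1/(n-1)) · Σ_k (x_{k,i} - mean_i) · (x_{k,j} - mean_j), divisor n-1 = 4:
  S[U,U] = ((0.8)·(0.8) + (2.8)·(2.8) + (-1.2)·(-1.2) + (-1.2)·(-1.2) + (-1.2)·(-1.2)) / 4 = 12.8/4 = 3.2
  S[U,V] = ((0.8)·(2) + (2.8)·(1) + (-1.2)·(0) + (-1.2)·(2) + (-1.2)·(-5)) / 4 = 8/4 = 2
  S[V,V] = ((2)·(2) + (1)·(1) + (0)·(0) + (2)·(2) + (-5)·(-5)) / 4 = 34/4 = 8.5
  S = [[3.2, 2],
 [2, 8.5]].

Step 3 — invert S. det(S) = 3.2·8.5 - (2)² = 23.2.
  S^{-1} = (1/det) · [[d, -b], [-b, a]] = [[0.3664, -0.0862],
 [-0.0862, 0.1379]].

Step 4 — quadratic form (x̄ - mu_0)^T · S^{-1} · (x̄ - mu_0):
  S^{-1} · (x̄ - mu_0) = (0.4397, -0.1034),
  (x̄ - mu_0)^T · [...] = (1.2)·(0.4397) + (0)·(-0.1034) = 0.5276.

Step 5 — scale by n: T² = 5 · 0.5276 = 2.6379.

T² ≈ 2.6379


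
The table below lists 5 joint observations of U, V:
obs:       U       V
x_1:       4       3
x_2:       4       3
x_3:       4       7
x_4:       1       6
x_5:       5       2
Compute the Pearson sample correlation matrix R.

Step 1 — column means:
  mean(U) = (4 + 4 + 4 + 1 + 5) / 5 = 18/5 = 3.6
  mean(V) = (3 + 3 + 7 + 6 + 2) / 5 = 21/5 = 4.2

Step 2 — sample variances and covariances s[i,j] = (1/(n-1)) · Σ_k (x_{k,i} - mean_i) · (x_{k,j} - mean_j), with n-1 = 4:
  s[U,U] = ((0.4)·(0.4) + (0.4)·(0.4) + (0.4)·(0.4) + (-2.6)·(-2.6) + (1.4)·(1.4)) / 4 = 9.2/4 = 2.3
  s[U,V] = ((0.4)·(-1.2) + (0.4)·(-1.2) + (0.4)·(2.8) + (-2.6)·(1.8) + (1.4)·(-2.2)) / 4 = -7.6/4 = -1.9
  s[V,V] = ((-1.2)·(-1.2) + (-1.2)·(-1.2) + (2.8)·(2.8) + (1.8)·(1.8) + (-2.2)·(-2.2)) / 4 = 18.8/4 = 4.7
  Sample standard deviations s_i = √(s[i,i]):
  s(U) = √(2.3) = 1.5166
  s(V) = √(4.7) = 2.1679

Step 3 — r_{ij} = s_{ij} / (s_i · s_j):
  r[U,U] = 1 (diagonal).
  r[U,V] = -1.9 / (1.5166 · 2.1679) = -1.9 / 3.2879 = -0.5779
  r[V,V] = 1 (diagonal).

R is symmetric with unit diagonal. Assembling:

R = [[1, -0.5779],
 [-0.5779, 1]]


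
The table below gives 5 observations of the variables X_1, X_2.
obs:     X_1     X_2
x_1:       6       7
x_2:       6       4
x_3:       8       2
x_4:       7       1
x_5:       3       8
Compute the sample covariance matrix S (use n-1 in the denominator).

Step 1 — column means:
  mean(X_1) = (6 + 6 + 8 + 7 + 3) / 5 = 30/5 = 6
  mean(X_2) = (7 + 4 + 2 + 1 + 8) / 5 = 22/5 = 4.4

Step 2 — sample covariance S[i,j] = (1/(n-1)) · Σ_k (x_{k,i} - mean_i) · (x_{k,j} - mean_j), with n-1 = 4.
  S[X_1,X_1] = ((0)·(0) + (0)·(0) + (2)·(2) + (1)·(1) + (-3)·(-3)) / 4 = 14/4 = 3.5
  S[X_1,X_2] = ((0)·(2.6) + (0)·(-0.4) + (2)·(-2.4) + (1)·(-3.4) + (-3)·(3.6)) / 4 = -19/4 = -4.75
  S[X_2,X_2] = ((2.6)·(2.6) + (-0.4)·(-0.4) + (-2.4)·(-2.4) + (-3.4)·(-3.4) + (3.6)·(3.6)) / 4 = 37.2/4 = 9.3

S is symmetric (S[j,i] = S[i,j]). Assembling:

S = [[3.5, -4.75],
 [-4.75, 9.3]]


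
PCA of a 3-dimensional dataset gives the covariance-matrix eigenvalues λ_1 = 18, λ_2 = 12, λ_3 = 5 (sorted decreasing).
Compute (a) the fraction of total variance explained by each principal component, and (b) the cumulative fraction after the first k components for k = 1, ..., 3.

Step 1 — total variance = trace(Sigma) = Σ λ_i = 18 + 12 + 5 = 35.

Step 2 — fraction explained by component i = λ_i / Σ λ:
  PC1: 18/35 = 0.5143
  PC2: 12/35 = 0.3429
  PC3: 5/35 = 0.1429

Step 3 — cumulative fraction after k components = (λ_1 + ... + λ_k) / Σ λ:
  k = 1: 18/35 = 0.5143
  k = 2: (18 + 12)/35 = 30/35 = 0.8571
  k = 3: (18 + 12 + 5)/35 = 35/35 = 1

Summary (fraction, with percent):

explained: PC1 0.5143 (51.43%), PC2 0.3429 (34.29%), PC3 0.1429 (14.29%);  cumulative: 0.5143, 0.8571, 1


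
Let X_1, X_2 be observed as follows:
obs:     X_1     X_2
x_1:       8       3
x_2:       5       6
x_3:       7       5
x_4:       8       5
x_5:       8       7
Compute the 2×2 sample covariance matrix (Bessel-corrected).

Step 1 — column means:
  mean(X_1) = (8 + 5 + 7 + 8 + 8) / 5 = 36/5 = 7.2
  mean(X_2) = (3 + 6 + 5 + 5 + 7) / 5 = 26/5 = 5.2

Step 2 — sample covariance S[i,j] = (1/(n-1)) · Σ_k (x_{k,i} - mean_i) · (x_{k,j} - mean_j), with n-1 = 4.
  S[X_1,X_1] = ((0.8)·(0.8) + (-2.2)·(-2.2) + (-0.2)·(-0.2) + (0.8)·(0.8) + (0.8)·(0.8)) / 4 = 6.8/4 = 1.7
  S[X_1,X_2] = ((0.8)·(-2.2) + (-2.2)·(0.8) + (-0.2)·(-0.2) + (0.8)·(-0.2) + (0.8)·(1.8)) / 4 = -2.2/4 = -0.55
  S[X_2,X_2] = ((-2.2)·(-2.2) + (0.8)·(0.8) + (-0.2)·(-0.2) + (-0.2)·(-0.2) + (1.8)·(1.8)) / 4 = 8.8/4 = 2.2

S is symmetric (S[j,i] = S[i,j]). Assembling:

S = [[1.7, -0.55],
 [-0.55, 2.2]]


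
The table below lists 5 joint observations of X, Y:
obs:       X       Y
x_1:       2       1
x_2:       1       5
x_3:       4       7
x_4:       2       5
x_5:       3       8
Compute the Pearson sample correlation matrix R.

Step 1 — column means:
  mean(X) = (2 + 1 + 4 + 2 + 3) / 5 = 12/5 = 2.4
  mean(Y) = (1 + 5 + 7 + 5 + 8) / 5 = 26/5 = 5.2

Step 2 — sample variances and covariances s[i,j] = (1/(n-1)) · Σ_k (x_{k,i} - mean_i) · (x_{k,j} - mean_j), with n-1 = 4:
  s[X,X] = ((-0.4)·(-0.4) + (-1.4)·(-1.4) + (1.6)·(1.6) + (-0.4)·(-0.4) + (0.6)·(0.6)) / 4 = 5.2/4 = 1.3
  s[X,Y] = ((-0.4)·(-4.2) + (-1.4)·(-0.2) + (1.6)·(1.8) + (-0.4)·(-0.2) + (0.6)·(2.8)) / 4 = 6.6/4 = 1.65
  s[Y,Y] = ((-4.2)·(-4.2) + (-0.2)·(-0.2) + (1.8)·(1.8) + (-0.2)·(-0.2) + (2.8)·(2.8)) / 4 = 28.8/4 = 7.2
  Sample standard deviations s_i = √(s[i,i]):
  s(X) = √(1.3) = 1.1402
  s(Y) = √(7.2) = 2.6833

Step 3 — r_{ij} = s_{ij} / (s_i · s_j):
  r[X,X] = 1 (diagonal).
  r[X,Y] = 1.65 / (1.1402 · 2.6833) = 1.65 / 3.0594 = 0.5393
  r[Y,Y] = 1 (diagonal).

R is symmetric with unit diagonal. Assembling:

R = [[1, 0.5393],
 [0.5393, 1]]


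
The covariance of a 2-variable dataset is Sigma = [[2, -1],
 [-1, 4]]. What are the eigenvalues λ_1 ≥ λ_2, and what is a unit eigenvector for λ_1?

Step 1 — characteristic polynomial of 2×2 Sigma:
  det(Sigma - λI) = λ² - trace · λ + det = 0.
  trace = 2 + 4 = 6, det = 2·4 - (-1)² = 7.
Step 2 — discriminant:
  Δ = trace² - 4·det = 36 - 28 = 8.
Step 3 — eigenvalues:
  λ = (trace ± √Δ)/2 = (6 ± 2.8284)/2,
  λ_1 = 4.4142,  λ_2 = 1.5858.

Step 4 — unit eigenvector for λ_1: solve (Sigma - λ_1 I)v = 0. First row:
  (2 - 4.4142)·v_x + (-1)·v_y = 0, i.e. (-2.4142)·v_x + (-1)·v_y = 0,
  so v ∝ (b, λ_1 - a) = (-1, 2.4142); multiply by -1 so the first entry is positive: u = (1, -2.4142).
  ||u|| = √((1)² + (-2.4142)²) = √(6.8284) ≈ 2.6131,
  v_1 = u/||u|| ≈ (0.3827, -0.9239) (||v_1|| = 1).

λ_1 = 4.4142,  λ_2 = 1.5858;  v_1 ≈ (0.3827, -0.9239)


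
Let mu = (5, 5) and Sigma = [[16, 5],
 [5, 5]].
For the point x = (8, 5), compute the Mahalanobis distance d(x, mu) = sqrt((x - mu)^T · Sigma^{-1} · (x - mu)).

Step 1 — centre the observation: (x - mu) = (3, 0).

Step 2 — invert Sigma. det(Sigma) = 16·5 - (5)² = 55.
  Sigma^{-1} = (1/det) · [[d, -b], [-b, a]] = [[0.0909, -0.0909],
 [-0.0909, 0.2909]].

Step 3 — form the quadratic (x - mu)^T · Sigma^{-1} · (x - mu):
  Sigma^{-1} · (x - mu) = (0.2727, -0.2727).
  (x - mu)^T · [Sigma^{-1} · (x - mu)] = (3)·(0.2727) + (0)·(-0.2727) = 0.8182.

Step 4 — take square root: d = √(0.8182) ≈ 0.9045.

d(x, mu) = √(0.8182) ≈ 0.9045


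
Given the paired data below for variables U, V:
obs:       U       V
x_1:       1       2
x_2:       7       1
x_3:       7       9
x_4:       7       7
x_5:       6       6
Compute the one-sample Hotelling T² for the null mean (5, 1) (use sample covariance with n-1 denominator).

Step 1 — sample mean vector:
  mean(U) = (1 + 7 + 7 + 7 + 6) / 5 = 28/5 = 5.6
  mean(V) = (2 + 1 + 9 + 7 + 6) / 5 = 25/5 = 5
  x̄ = (5.6, 5),  deviation x̄ - mu_0 = (5.6, 5) - (5, 1) = (0.6, 4).

Step 2 — sample covariance matrix, S[i,j] = (1/(n-1)) · Σ_k (x_{k,i} - mean_i) · (x_{k,j} - mean_j), divisor n-1 = 4:
  S[U,U] = ((-4.6)·(-4.6) + (1.4)·(1.4) + (1.4)·(1.4) + (1.4)·(1.4) + (0.4)·(0.4)) / 4 = 27.2/4 = 6.8
  S[U,V] = ((-4.6)·(-3) + (1.4)·(-4) + (1.4)·(4) + (1.4)·(2) + (0.4)·(1)) / 4 = 17/4 = 4.25
  S[V,V] = ((-3)·(-3) + (-4)·(-4) + (4)·(4) + (2)·(2) + (1)·(1)) / 4 = 46/4 = 11.5
  S = [[6.8, 4.25],
 [4.25, 11.5]].

Step 3 — invert S. det(S) = 6.8·11.5 - (4.25)² = 60.1375.
  S^{-1} = (1/det) · [[d, -b], [-b, a]] = [[0.1912, -0.0707],
 [-0.0707, 0.1131]].

Step 4 — quadratic form (x̄ - mu_0)^T · S^{-1} · (x̄ - mu_0):
  S^{-1} · (x̄ - mu_0) = (-0.1679, 0.4099),
  (x̄ - mu_0)^T · [...] = (0.6)·(-0.1679) + (4)·(0.4099) = 1.5388.

Step 5 — scale by n: T² = 5 · 1.5388 = 7.694.

T² ≈ 7.694


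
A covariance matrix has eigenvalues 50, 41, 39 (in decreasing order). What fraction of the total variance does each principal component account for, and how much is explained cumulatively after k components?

Step 1 — total variance = trace(Sigma) = Σ λ_i = 50 + 41 + 39 = 130.

Step 2 — fraction explained by component i = λ_i / Σ λ:
  PC1: 50/130 = 0.3846
  PC2: 41/130 = 0.3154
  PC3: 39/130 = 0.3

Step 3 — cumulative fraction after k components = (λ_1 + ... + λ_k) / Σ λ:
  k = 1: 50/130 = 0.3846
  k = 2: (50 + 41)/130 = 91/130 = 0.7
  k = 3: (50 + 41 + 39)/130 = 130/130 = 1

Summary (fraction, with percent):

explained: PC1 0.3846 (38.46%), PC2 0.3154 (31.54%), PC3 0.3 (30%);  cumulative: 0.3846, 0.7, 1


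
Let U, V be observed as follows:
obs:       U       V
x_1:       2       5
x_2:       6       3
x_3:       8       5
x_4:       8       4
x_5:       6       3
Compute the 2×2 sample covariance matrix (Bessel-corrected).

Step 1 — column means:
  mean(U) = (2 + 6 + 8 + 8 + 6) / 5 = 30/5 = 6
  mean(V) = (5 + 3 + 5 + 4 + 3) / 5 = 20/5 = 4

Step 2 — sample covariance S[i,j] = (1/(n-1)) · Σ_k (x_{k,i} - mean_i) · (x_{k,j} - mean_j), with n-1 = 4.
  S[U,U] = ((-4)·(-4) + (0)·(0) + (2)·(2) + (2)·(2) + (0)·(0)) / 4 = 24/4 = 6
  S[U,V] = ((-4)·(1) + (0)·(-1) + (2)·(1) + (2)·(0) + (0)·(-1)) / 4 = -2/4 = -0.5
  S[V,V] = ((1)·(1) + (-1)·(-1) + (1)·(1) + (0)·(0) + (-1)·(-1)) / 4 = 4/4 = 1

S is symmetric (S[j,i] = S[i,j]). Assembling:

S = [[6, -0.5],
 [-0.5, 1]]


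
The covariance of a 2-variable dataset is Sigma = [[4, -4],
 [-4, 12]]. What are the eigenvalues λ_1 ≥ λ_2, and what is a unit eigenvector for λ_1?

Step 1 — characteristic polynomial of 2×2 Sigma:
  det(Sigma - λI) = λ² - trace · λ + det = 0.
  trace = 4 + 12 = 16, det = 4·12 - (-4)² = 32.
Step 2 — discriminant:
  Δ = trace² - 4·det = 256 - 128 = 128.
Step 3 — eigenvalues:
  λ = (trace ± √Δ)/2 = (16 ± 11.3137)/2,
  λ_1 = 13.6569,  λ_2 = 2.3431.

Step 4 — unit eigenvector for λ_1: solve (Sigma - λ_1 I)v = 0. First row:
  (4 - 13.6569)·v_x + (-4)·v_y = 0, i.e. (-9.6569)·v_x + (-4)·v_y = 0,
  so v ∝ (b, λ_1 - a) = (-4, 9.6569); multiply by -1 so the first entry is positive: u = (4, -9.6569).
  ||u|| = √((4)² + (-9.6569)²) = √(109.2548) ≈ 10.4525,
  v_1 = u/||u|| ≈ (0.3827, -0.9239) (||v_1|| = 1).

λ_1 = 13.6569,  λ_2 = 2.3431;  v_1 ≈ (0.3827, -0.9239)


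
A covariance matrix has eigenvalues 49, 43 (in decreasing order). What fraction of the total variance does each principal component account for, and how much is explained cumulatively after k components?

Step 1 — total variance = trace(Sigma) = Σ λ_i = 49 + 43 = 92.

Step 2 — fraction explained by component i = λ_i / Σ λ:
  PC1: 49/92 = 0.5326
  PC2: 43/92 = 0.4674

Step 3 — cumulative fraction after k components = (λ_1 + ... + λ_k) / Σ λ:
  k = 1: 49/92 = 0.5326
  k = 2: (49 + 43)/92 = 92/92 = 1

Summary (fraction, with percent):

explained: PC1 0.5326 (53.26%), PC2 0.4674 (46.74%);  cumulative: 0.5326, 1


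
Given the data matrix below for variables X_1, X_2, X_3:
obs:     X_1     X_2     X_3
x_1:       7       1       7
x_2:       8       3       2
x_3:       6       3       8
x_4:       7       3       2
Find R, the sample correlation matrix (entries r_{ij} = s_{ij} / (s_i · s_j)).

Step 1 — column means:
  mean(X_1) = (7 + 8 + 6 + 7) / 4 = 28/4 = 7
  mean(X_2) = (1 + 3 + 3 + 3) / 4 = 10/4 = 2.5
  mean(X_3) = (7 + 2 + 8 + 2) / 4 = 19/4 = 4.75

Step 2 — sample variances and covariances s[i,j] = (1/(n-1)) · Σ_k (x_{k,i} - mean_i) · (x_{k,j} - mean_j), with n-1 = 3:
  s[X_1,X_1] = ((0)·(0) + (1)·(1) + (-1)·(-1) + (0)·(0)) / 3 = 2/3 = 0.6667
  s[X_1,X_2] = ((0)·(-1.5) + (1)·(0.5) + (-1)·(0.5) + (0)·(0.5)) / 3 = 0/3 = 0
  s[X_1,X_3] = ((0)·(2.25) + (1)·(-2.75) + (-1)·(3.25) + (0)·(-2.75)) / 3 = -6/3 = -2
  s[X_2,X_2] = ((-1.5)·(-1.5) + (0.5)·(0.5) + (0.5)·(0.5) + (0.5)·(0.5)) / 3 = 3/3 = 1
  s[X_2,X_3] = ((-1.5)·(2.25) + (0.5)·(-2.75) + (0.5)·(3.25) + (0.5)·(-2.75)) / 3 = -4.5/3 = -1.5
  s[X_3,X_3] = ((2.25)·(2.25) + (-2.75)·(-2.75) + (3.25)·(3.25) + (-2.75)·(-2.75)) / 3 = 30.75/3 = 10.25
  Sample standard deviations s_i = √(s[i,i]):
  s(X_1) = √(0.6667) = 0.8165
  s(X_2) = √(1) = 1
  s(X_3) = √(10.25) = 3.2016

Step 3 — r_{ij} = s_{ij} / (s_i · s_j):
  r[X_1,X_1] = 1 (diagonal).
  r[X_1,X_2] = 0 / (0.8165 · 1) = 0 / 0.8165 = 0
  r[X_1,X_3] = -2 / (0.8165 · 3.2016) = -2 / 2.6141 = -0.7651
  r[X_2,X_2] = 1 (diagonal).
  r[X_2,X_3] = -1.5 / (1 · 3.2016) = -1.5 / 3.2016 = -0.4685
  r[X_3,X_3] = 1 (diagonal).

R is symmetric with unit diagonal. Assembling:

R = [[1, 0, -0.7651],
 [0, 1, -0.4685],
 [-0.7651, -0.4685, 1]]


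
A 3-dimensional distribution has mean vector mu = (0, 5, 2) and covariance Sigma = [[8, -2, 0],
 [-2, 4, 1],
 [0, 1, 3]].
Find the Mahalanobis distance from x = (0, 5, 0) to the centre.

Step 1 — centre the observation: (x - mu) = (0, 0, -2).

Step 2 — invert Sigma (cofactor / det for 3×3, or solve directly):
  Sigma^{-1} = [[0.1447, 0.0789, -0.0263],
 [0.0789, 0.3158, -0.1053],
 [-0.0263, -0.1053, 0.3684]].

Step 3 — form the quadratic (x - mu)^T · Sigma^{-1} · (x - mu):
  Sigma^{-1} · (x - mu) = (0.0526, 0.2105, -0.7368).
  (x - mu)^T · [Sigma^{-1} · (x - mu)] = (0)·(0.0526) + (0)·(0.2105) + (-2)·(-0.7368) = 1.4737.

Step 4 — take square root: d = √(1.4737) ≈ 1.214.

d(x, mu) = √(1.4737) ≈ 1.214


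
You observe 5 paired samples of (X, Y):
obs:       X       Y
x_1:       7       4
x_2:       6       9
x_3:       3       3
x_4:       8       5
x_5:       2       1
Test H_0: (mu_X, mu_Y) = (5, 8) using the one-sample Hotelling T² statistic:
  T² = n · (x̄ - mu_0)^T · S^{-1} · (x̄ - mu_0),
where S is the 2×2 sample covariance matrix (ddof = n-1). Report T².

Step 1 — sample mean vector:
  mean(X) = (7 + 6 + 3 + 8 + 2) / 5 = 26/5 = 5.2
  mean(Y) = (4 + 9 + 3 + 5 + 1) / 5 = 22/5 = 4.4
  x̄ = (5.2, 4.4),  deviation x̄ - mu_0 = (5.2, 4.4) - (5, 8) = (0.2, -3.6).

Step 2 — sample covariance matrix, S[i,j] = (1/(n-1)) · Σ_k (x_{k,i} - mean_i) · (x_{k,j} - mean_j), divisor n-1 = 4:
  S[X,X] = ((1.8)·(1.8) + (0.8)·(0.8) + (-2.2)·(-2.2) + (2.8)·(2.8) + (-3.2)·(-3.2)) / 4 = 26.8/4 = 6.7
  S[X,Y] = ((1.8)·(-0.4) + (0.8)·(4.6) + (-2.2)·(-1.4) + (2.8)·(0.6) + (-3.2)·(-3.4)) / 4 = 18.6/4 = 4.65
  S[Y,Y] = ((-0.4)·(-0.4) + (4.6)·(4.6) + (-1.4)·(-1.4) + (0.6)·(0.6) + (-3.4)·(-3.4)) / 4 = 35.2/4 = 8.8
  S = [[6.7, 4.65],
 [4.65, 8.8]].

Step 3 — invert S. det(S) = 6.7·8.8 - (4.65)² = 37.3375.
  S^{-1} = (1/det) · [[d, -b], [-b, a]] = [[0.2357, -0.1245],
 [-0.1245, 0.1794]].

Step 4 — quadratic form (x̄ - mu_0)^T · S^{-1} · (x̄ - mu_0):
  S^{-1} · (x̄ - mu_0) = (0.4955, -0.6709),
  (x̄ - mu_0)^T · [...] = (0.2)·(0.4955) + (-3.6)·(-0.6709) = 2.5144.

Step 5 — scale by n: T² = 5 · 2.5144 = 12.5718.

T² ≈ 12.5718


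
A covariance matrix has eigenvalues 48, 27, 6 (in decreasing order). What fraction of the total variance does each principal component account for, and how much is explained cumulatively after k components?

Step 1 — total variance = trace(Sigma) = Σ λ_i = 48 + 27 + 6 = 81.

Step 2 — fraction explained by component i = λ_i / Σ λ:
  PC1: 48/81 = 0.5926
  PC2: 27/81 = 0.3333
  PC3: 6/81 = 0.0741

Step 3 — cumulative fraction after k components = (λ_1 + ... + λ_k) / Σ λ:
  k = 1: 48/81 = 0.5926
  k = 2: (48 + 27)/81 = 75/81 = 0.9259
  k = 3: (48 + 27 + 6)/81 = 81/81 = 1

Summary (fraction, with percent):

explained: PC1 0.5926 (59.26%), PC2 0.3333 (33.33%), PC3 0.0741 (7.41%);  cumulative: 0.5926, 0.9259, 1


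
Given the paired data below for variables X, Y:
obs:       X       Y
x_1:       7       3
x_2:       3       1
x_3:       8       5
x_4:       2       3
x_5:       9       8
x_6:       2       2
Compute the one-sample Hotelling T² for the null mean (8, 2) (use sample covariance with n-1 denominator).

Step 1 — sample mean vector:
  mean(X) = (7 + 3 + 8 + 2 + 9 + 2) / 6 = 31/6 = 5.1667
  mean(Y) = (3 + 1 + 5 + 3 + 8 + 2) / 6 = 22/6 = 3.6667
  x̄ = (5.1667, 3.6667),  deviation x̄ - mu_0 = (5.1667, 3.6667) - (8, 2) = (-2.8333, 1.6667).

Step 2 — sample covariance matrix, S[i,j] = (1/(n-1)) · Σ_k (x_{k,i} - mean_i) · (x_{k,j} - mean_j), divisor n-1 = 5:
  S[X,X] = ((1.8333)·(1.8333) + (-2.1667)·(-2.1667) + (2.8333)·(2.8333) + (-3.1667)·(-3.1667) + (3.8333)·(3.8333) + (-3.1667)·(-3.1667)) / 5 = 50.8333/5 = 10.1667
  S[X,Y] = ((1.8333)·(-0.6667) + (-2.1667)·(-2.6667) + (2.8333)·(1.3333) + (-3.1667)·(-0.6667) + (3.8333)·(4.3333) + (-3.1667)·(-1.6667)) / 5 = 32.3333/5 = 6.4667
  S[Y,Y] = ((-0.6667)·(-0.6667) + (-2.6667)·(-2.6667) + (1.3333)·(1.3333) + (-0.6667)·(-0.6667) + (4.3333)·(4.3333) + (-1.6667)·(-1.6667)) / 5 = 31.3333/5 = 6.2667
  S = [[10.1667, 6.4667],
 [6.4667, 6.2667]].

Step 3 — invert S. det(S) = 10.1667·6.2667 - (6.4667)² = 21.8933.
  S^{-1} = (1/det) · [[d, -b], [-b, a]] = [[0.2862, -0.2954],
 [-0.2954, 0.4644]].

Step 4 — quadratic form (x̄ - mu_0)^T · S^{-1} · (x̄ - mu_0):
  S^{-1} · (x̄ - mu_0) = (-1.3033, 1.6108),
  (x̄ - mu_0)^T · [...] = (-2.8333)·(-1.3033) + (1.6667)·(1.6108) = 6.3774.

Step 5 — scale by n: T² = 6 · 6.3774 = 38.2643.

T² ≈ 38.2643


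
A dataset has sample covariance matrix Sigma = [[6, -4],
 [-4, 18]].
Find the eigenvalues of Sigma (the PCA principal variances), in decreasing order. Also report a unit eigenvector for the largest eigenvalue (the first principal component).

Step 1 — characteristic polynomial of 2×2 Sigma:
  det(Sigma - λI) = λ² - trace · λ + det = 0.
  trace = 6 + 18 = 24, det = 6·18 - (-4)² = 92.
Step 2 — discriminant:
  Δ = trace² - 4·det = 576 - 368 = 208.
Step 3 — eigenvalues:
  λ = (trace ± √Δ)/2 = (24 ± 14.4222)/2,
  λ_1 = 19.2111,  λ_2 = 4.7889.

Step 4 — unit eigenvector for λ_1: solve (Sigma - λ_1 I)v = 0. First row:
  (6 - 19.2111)·v_x + (-4)·v_y = 0, i.e. (-13.2111)·v_x + (-4)·v_y = 0,
  so v ∝ (b, λ_1 - a) = (-4, 13.2111); multiply by -1 so the first entry is positive: u = (4, -13.2111).
  ||u|| = √((4)² + (-13.2111)²) = √(190.5332) ≈ 13.8034,
  v_1 = u/||u|| ≈ (0.2898, -0.9571) (||v_1|| = 1).

λ_1 = 19.2111,  λ_2 = 4.7889;  v_1 ≈ (0.2898, -0.9571)


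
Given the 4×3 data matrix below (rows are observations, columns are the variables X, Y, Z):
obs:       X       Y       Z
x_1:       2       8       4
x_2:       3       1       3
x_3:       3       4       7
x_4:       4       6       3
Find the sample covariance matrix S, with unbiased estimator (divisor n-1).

Step 1 — column means:
  mean(X) = (2 + 3 + 3 + 4) / 4 = 12/4 = 3
  mean(Y) = (8 + 1 + 4 + 6) / 4 = 19/4 = 4.75
  mean(Z) = (4 + 3 + 7 + 3) / 4 = 17/4 = 4.25

Step 2 — sample covariance S[i,j] = (1/(n-1)) · Σ_k (x_{k,i} - mean_i) · (x_{k,j} - mean_j), with n-1 = 3.
  S[X,X] = ((-1)·(-1) + (0)·(0) + (0)·(0) + (1)·(1)) / 3 = 2/3 = 0.6667
  S[X,Y] = ((-1)·(3.25) + (0)·(-3.75) + (0)·(-0.75) + (1)·(1.25)) / 3 = -2/3 = -0.6667
  S[X,Z] = ((-1)·(-0.25) + (0)·(-1.25) + (0)·(2.75) + (1)·(-1.25)) / 3 = -1/3 = -0.3333
  S[Y,Y] = ((3.25)·(3.25) + (-3.75)·(-3.75) + (-0.75)·(-0.75) + (1.25)·(1.25)) / 3 = 26.75/3 = 8.9167
  S[Y,Z] = ((3.25)·(-0.25) + (-3.75)·(-1.25) + (-0.75)·(2.75) + (1.25)·(-1.25)) / 3 = 0.25/3 = 0.0833
  S[Z,Z] = ((-0.25)·(-0.25) + (-1.25)·(-1.25) + (2.75)·(2.75) + (-1.25)·(-1.25)) / 3 = 10.75/3 = 3.5833

S is symmetric (S[j,i] = S[i,j]). Assembling:

S = [[0.6667, -0.6667, -0.3333],
 [-0.6667, 8.9167, 0.0833],
 [-0.3333, 0.0833, 3.5833]]


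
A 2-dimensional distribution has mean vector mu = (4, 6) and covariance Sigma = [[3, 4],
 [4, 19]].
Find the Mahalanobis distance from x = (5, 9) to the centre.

Step 1 — centre the observation: (x - mu) = (1, 3).

Step 2 — invert Sigma. det(Sigma) = 3·19 - (4)² = 41.
  Sigma^{-1} = (1/det) · [[d, -b], [-b, a]] = [[0.4634, -0.0976],
 [-0.0976, 0.0732]].

Step 3 — form the quadratic (x - mu)^T · Sigma^{-1} · (x - mu):
  Sigma^{-1} · (x - mu) = (0.1707, 0.122).
  (x - mu)^T · [Sigma^{-1} · (x - mu)] = (1)·(0.1707) + (3)·(0.122) = 0.5366.

Step 4 — take square root: d = √(0.5366) ≈ 0.7325.

d(x, mu) = √(0.5366) ≈ 0.7325


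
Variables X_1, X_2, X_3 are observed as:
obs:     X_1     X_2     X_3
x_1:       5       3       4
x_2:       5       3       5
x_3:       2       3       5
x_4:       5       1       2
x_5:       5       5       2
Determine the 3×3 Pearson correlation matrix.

Step 1 — column means:
  mean(X_1) = (5 + 5 + 2 + 5 + 5) / 5 = 22/5 = 4.4
  mean(X_2) = (3 + 3 + 3 + 1 + 5) / 5 = 15/5 = 3
  mean(X_3) = (4 + 5 + 5 + 2 + 2) / 5 = 18/5 = 3.6

Step 2 — sample variances and covariances s[i,j] = (1/(n-1)) · Σ_k (x_{k,i} - mean_i) · (x_{k,j} - mean_j), with n-1 = 4:
  s[X_1,X_1] = ((0.6)·(0.6) + (0.6)·(0.6) + (-2.4)·(-2.4) + (0.6)·(0.6) + (0.6)·(0.6)) / 4 = 7.2/4 = 1.8
  s[X_1,X_2] = ((0.6)·(0) + (0.6)·(0) + (-2.4)·(0) + (0.6)·(-2) + (0.6)·(2)) / 4 = 0/4 = 0
  s[X_1,X_3] = ((0.6)·(0.4) + (0.6)·(1.4) + (-2.4)·(1.4) + (0.6)·(-1.6) + (0.6)·(-1.6)) / 4 = -4.2/4 = -1.05
  s[X_2,X_2] = ((0)·(0) + (0)·(0) + (0)·(0) + (-2)·(-2) + (2)·(2)) / 4 = 8/4 = 2
  s[X_2,X_3] = ((0)·(0.4) + (0)·(1.4) + (0)·(1.4) + (-2)·(-1.6) + (2)·(-1.6)) / 4 = 0/4 = 0
  s[X_3,X_3] = ((0.4)·(0.4) + (1.4)·(1.4) + (1.4)·(1.4) + (-1.6)·(-1.6) + (-1.6)·(-1.6)) / 4 = 9.2/4 = 2.3
  Sample standard deviations s_i = √(s[i,i]):
  s(X_1) = √(1.8) = 1.3416
  s(X_2) = √(2) = 1.4142
  s(X_3) = √(2.3) = 1.5166

Step 3 — r_{ij} = s_{ij} / (s_i · s_j):
  r[X_1,X_1] = 1 (diagonal).
  r[X_1,X_2] = 0 / (1.3416 · 1.4142) = 0 / 1.8974 = 0
  r[X_1,X_3] = -1.05 / (1.3416 · 1.5166) = -1.05 / 2.0347 = -0.516
  r[X_2,X_2] = 1 (diagonal).
  r[X_2,X_3] = 0 / (1.4142 · 1.5166) = 0 / 2.1448 = 0
  r[X_3,X_3] = 1 (diagonal).

R is symmetric with unit diagonal. Assembling:

R = [[1, 0, -0.516],
 [0, 1, 0],
 [-0.516, 0, 1]]


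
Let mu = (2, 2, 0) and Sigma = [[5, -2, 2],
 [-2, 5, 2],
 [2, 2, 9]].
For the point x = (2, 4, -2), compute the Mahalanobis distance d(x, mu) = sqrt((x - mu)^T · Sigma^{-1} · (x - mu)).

Step 1 — centre the observation: (x - mu) = (0, 2, -2).

Step 2 — invert Sigma (cofactor / det for 3×3, or solve directly):
  Sigma^{-1} = [[0.3083, 0.1654, -0.1053],
 [0.1654, 0.3083, -0.1053],
 [-0.1053, -0.1053, 0.1579]].

Step 3 — form the quadratic (x - mu)^T · Sigma^{-1} · (x - mu):
  Sigma^{-1} · (x - mu) = (0.5414, 0.8271, -0.5263).
  (x - mu)^T · [Sigma^{-1} · (x - mu)] = (0)·(0.5414) + (2)·(0.8271) + (-2)·(-0.5263) = 2.7068.

Step 4 — take square root: d = √(2.7068) ≈ 1.6452.

d(x, mu) = √(2.7068) ≈ 1.6452


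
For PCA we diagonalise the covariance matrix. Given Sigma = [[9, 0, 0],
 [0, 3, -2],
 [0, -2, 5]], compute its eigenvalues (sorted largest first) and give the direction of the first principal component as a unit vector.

Step 1 — characteristic polynomial p(λ) = det(λI - Sigma) = λ³ - tr·λ² + c_1·λ - det, where tr = trace, c_1 = sum of the principal 2×2 minors, det = det(Sigma):
  tr = 9 + 3 + 5 = 17,
  c_1 = (9·3 - (0)²) + (9·5 - (0)²) + (3·5 - (-2)²) = 27 + 45 + 11 = 83,
  det = 9·(3·5 - (-2)²) - (0)·((0)·5 - (-2)·(0)) + (0)·((0)·(-2) - 3·(0)) = 9·(11) - (0)·(0) + (0)·(0) = 99.
  So p(λ) = λ³ - 17λ² + 83λ - 99.
Step 2 — look for an integer root (rational root theorem: any rational root is an integer divisor of 99). Testing λ = 9:
  p(9) = 729 - 1377 + 747 - 99 = 0  ✓
  Dividing out (λ - 9): p(λ) = (λ - 9)(λ² - 8λ + 11).
Step 3 — remaining eigenvalues from the quadratic λ² - 8λ + 11 = 0:
  Δ = 8² - 4·11 = 64 - 44 = 20,  λ = (8 ± √20)/2 = (8 ± 4.4721)/2 ≈ 6.2361 or 1.7639.
  Sorted: λ_1 = 9,  λ_2 = 6.2361,  λ_3 = 1.7639  (check: sum = 17 = tr ✓).

Step 4 — unit eigenvector for λ_1 = 9: v spans the null space of (Sigma - λ_1 I), whose rows are
  r_1 = (0, 0, 0),  r_2 = (0, -6, -2),  r_3 = (0, -2, -4).
  v is orthogonal to every row, so take v ∝ r_2 × r_3 = ((-6)·(-4) - (-2)·(-2), (-2)·(0) - (0)·(-4), (0)·(-2) - (-6)·(0)) = (20, 0, 0).
  Rescale (divide by 20): u = (1, 0, 0).
  ||u|| = √((1)² + (0)² + (0)²) = √(1) = 1,  v_1 = u/||u|| ≈ (1, 0, 0) (||v_1|| = 1).

λ_1 = 9,  λ_2 = 6.2361,  λ_3 = 1.7639;  v_1 ≈ (1, 0, 0)


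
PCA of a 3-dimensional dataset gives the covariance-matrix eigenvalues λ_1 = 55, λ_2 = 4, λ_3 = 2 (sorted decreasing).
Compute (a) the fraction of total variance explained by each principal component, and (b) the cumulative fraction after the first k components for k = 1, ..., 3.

Step 1 — total variance = trace(Sigma) = Σ λ_i = 55 + 4 + 2 = 61.

Step 2 — fraction explained by component i = λ_i / Σ λ:
  PC1: 55/61 = 0.9016
  PC2: 4/61 = 0.0656
  PC3: 2/61 = 0.0328

Step 3 — cumulative fraction after k components = (λ_1 + ... + λ_k) / Σ λ:
  k = 1: 55/61 = 0.9016
  k = 2: (55 + 4)/61 = 59/61 = 0.9672
  k = 3: (55 + 4 + 2)/61 = 61/61 = 1

Summary (fraction, with percent):

explained: PC1 0.9016 (90.16%), PC2 0.0656 (6.56%), PC3 0.0328 (3.28%);  cumulative: 0.9016, 0.9672, 1


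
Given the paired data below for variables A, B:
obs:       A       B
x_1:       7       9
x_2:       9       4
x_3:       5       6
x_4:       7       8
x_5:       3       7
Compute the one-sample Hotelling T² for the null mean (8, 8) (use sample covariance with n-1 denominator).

Step 1 — sample mean vector:
  mean(A) = (7 + 9 + 5 + 7 + 3) / 5 = 31/5 = 6.2
  mean(B) = (9 + 4 + 6 + 8 + 7) / 5 = 34/5 = 6.8
  x̄ = (6.2, 6.8),  deviation x̄ - mu_0 = (6.2, 6.8) - (8, 8) = (-1.8, -1.2).

Step 2 — sample covariance matrix, S[i,j] = (1/(n-1)) · Σ_k (x_{k,i} - mean_i) · (x_{k,j} - mean_j), divisor n-1 = 4:
  S[A,A] = ((0.8)·(0.8) + (2.8)·(2.8) + (-1.2)·(-1.2) + (0.8)·(0.8) + (-3.2)·(-3.2)) / 4 = 20.8/4 = 5.2
  S[A,B] = ((0.8)·(2.2) + (2.8)·(-2.8) + (-1.2)·(-0.8) + (0.8)·(1.2) + (-3.2)·(0.2)) / 4 = -4.8/4 = -1.2
  S[B,B] = ((2.2)·(2.2) + (-2.8)·(-2.8) + (-0.8)·(-0.8) + (1.2)·(1.2) + (0.2)·(0.2)) / 4 = 14.8/4 = 3.7
  S = [[5.2, -1.2],
 [-1.2, 3.7]].

Step 3 — invert S. det(S) = 5.2·3.7 - (-1.2)² = 17.8.
  S^{-1} = (1/det) · [[d, -b], [-b, a]] = [[0.2079, 0.0674],
 [0.0674, 0.2921]].

Step 4 — quadratic form (x̄ - mu_0)^T · S^{-1} · (x̄ - mu_0):
  S^{-1} · (x̄ - mu_0) = (-0.4551, -0.4719),
  (x̄ - mu_0)^T · [...] = (-1.8)·(-0.4551) + (-1.2)·(-0.4719) = 1.3854.

Step 5 — scale by n: T² = 5 · 1.3854 = 6.927.

T² ≈ 6.927
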